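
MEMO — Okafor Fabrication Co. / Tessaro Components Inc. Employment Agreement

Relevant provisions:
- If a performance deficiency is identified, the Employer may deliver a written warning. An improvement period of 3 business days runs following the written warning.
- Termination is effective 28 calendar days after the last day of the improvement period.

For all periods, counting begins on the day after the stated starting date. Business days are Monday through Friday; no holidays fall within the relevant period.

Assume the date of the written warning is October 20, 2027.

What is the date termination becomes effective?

November 22, 2027

The last day of the improvement period: counting 3 business days from Wednesday, October 20, 2027 (Oct 21, Oct 22, Oct 25, skipping weekends) reaches Monday, October 25, 2027.
The date termination becomes effective: 28 calendar days after October 25, 2027 is November 22, 2027.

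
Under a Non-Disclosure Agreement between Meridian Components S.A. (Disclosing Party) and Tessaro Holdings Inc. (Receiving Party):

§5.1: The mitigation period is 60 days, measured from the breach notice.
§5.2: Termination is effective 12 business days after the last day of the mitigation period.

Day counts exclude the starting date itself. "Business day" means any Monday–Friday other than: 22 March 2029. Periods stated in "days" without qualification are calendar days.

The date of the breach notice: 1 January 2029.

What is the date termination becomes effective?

20 March 2029

The last day of the mitigation period: 1 January 2029 + 60 days = 2 March 2029.
The date termination becomes effective: counting 12 business days from Friday, 2 March 2029 (Mar 5, Mar 6, Mar 7, Mar 8, …, Mar 16, Mar 19, Mar 20, skipping weekends) reaches Tuesday, 20 March 2029.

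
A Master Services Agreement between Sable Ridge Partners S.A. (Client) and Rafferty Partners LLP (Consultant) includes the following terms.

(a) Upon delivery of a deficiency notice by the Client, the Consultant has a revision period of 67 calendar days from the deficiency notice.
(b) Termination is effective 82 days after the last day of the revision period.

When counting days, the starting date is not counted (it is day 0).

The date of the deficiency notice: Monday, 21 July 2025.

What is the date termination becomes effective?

Adding 67 calendar days to 21 July 2025 gives 26 September 2025, which is the last day of the revision period.
The date termination becomes effective: 26 September 2025 + 82 days = 17 December 2025.

17 December 2025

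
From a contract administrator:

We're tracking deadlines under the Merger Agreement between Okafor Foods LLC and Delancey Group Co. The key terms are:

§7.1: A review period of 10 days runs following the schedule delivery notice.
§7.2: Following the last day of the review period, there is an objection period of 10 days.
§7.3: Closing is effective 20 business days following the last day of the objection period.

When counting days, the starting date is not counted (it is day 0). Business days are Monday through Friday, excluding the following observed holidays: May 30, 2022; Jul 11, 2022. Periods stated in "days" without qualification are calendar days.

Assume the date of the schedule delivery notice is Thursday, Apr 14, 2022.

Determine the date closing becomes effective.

Jun 2, 2022

The last day of the review period: 10 calendar days after Apr 14, 2022 is Apr 24, 2022.
The last day of the objection period: Apr 24, 2022 + 10 days = May 4, 2022.
The date closing becomes effective: 20 business days after Wednesday, May 4, 2022, skipping weekends and the listed holiday on May 30 — May 5, May 6, May 9, May 10, …, May 31, Jun 1, Jun 2 — lands on Thursday, Jun 2, 2022.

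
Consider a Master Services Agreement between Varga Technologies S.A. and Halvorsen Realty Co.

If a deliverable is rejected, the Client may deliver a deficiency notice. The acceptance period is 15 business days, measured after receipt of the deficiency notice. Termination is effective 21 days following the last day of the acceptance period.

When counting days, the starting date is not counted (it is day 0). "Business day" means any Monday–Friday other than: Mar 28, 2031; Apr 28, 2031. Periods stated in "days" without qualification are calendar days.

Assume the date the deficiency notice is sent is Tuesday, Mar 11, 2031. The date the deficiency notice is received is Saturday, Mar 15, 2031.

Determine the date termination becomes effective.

The last day of the acceptance period: 15 business days after Saturday, Mar 15, 2031, skipping weekends and the listed holiday on Mar 28 — Mar 17, Mar 18, Mar 19, Mar 20, …, Apr 3, Apr 4, Apr 7 — lands on Monday, Apr 7, 2031.
The date termination becomes effective: 21 calendar days after Apr 7, 2031 is Apr 28, 2031.

Apr 28, 2031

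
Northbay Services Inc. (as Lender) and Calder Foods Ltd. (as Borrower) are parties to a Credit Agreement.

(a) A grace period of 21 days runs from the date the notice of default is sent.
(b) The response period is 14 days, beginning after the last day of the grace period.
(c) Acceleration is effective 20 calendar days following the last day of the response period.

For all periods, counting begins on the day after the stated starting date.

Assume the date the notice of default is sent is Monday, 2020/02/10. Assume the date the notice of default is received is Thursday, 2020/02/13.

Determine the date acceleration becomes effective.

2020/04/05

Adding 21 calendar days to 2020/02/10 gives 2020/03/02, which is the last day of the grace period.
The last day of the response period: 2020/03/02 + 14 days = 2020/03/16.
The date acceleration becomes effective: 2020/03/16 + 20 days = 2020/04/05.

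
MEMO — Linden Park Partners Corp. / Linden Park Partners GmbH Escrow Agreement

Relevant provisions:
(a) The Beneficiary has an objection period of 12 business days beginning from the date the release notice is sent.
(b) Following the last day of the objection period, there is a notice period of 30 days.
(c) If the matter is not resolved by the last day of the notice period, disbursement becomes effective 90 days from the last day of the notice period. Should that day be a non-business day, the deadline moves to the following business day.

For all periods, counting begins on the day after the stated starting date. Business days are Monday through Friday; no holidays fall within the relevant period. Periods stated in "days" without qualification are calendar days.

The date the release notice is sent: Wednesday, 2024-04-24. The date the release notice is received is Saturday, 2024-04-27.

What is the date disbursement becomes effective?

2024-09-09

From Wednesday, 2024-04-24, 12 business days (Apr 25, Apr 26, Apr 29, Apr 30, …, May 8, May 9, May 10, skipping weekends) brings us to Friday, 2024-05-10, which is the last day of the objection period.
Adding 30 calendar days to 2024-05-10 gives 2024-06-09, which is the last day of the notice period.
The date disbursement becomes effective: 2024-06-09 + 90 days = 2024-09-07. That falls on a Saturday, so it rolls to the next business day, Monday, 2024-09-09.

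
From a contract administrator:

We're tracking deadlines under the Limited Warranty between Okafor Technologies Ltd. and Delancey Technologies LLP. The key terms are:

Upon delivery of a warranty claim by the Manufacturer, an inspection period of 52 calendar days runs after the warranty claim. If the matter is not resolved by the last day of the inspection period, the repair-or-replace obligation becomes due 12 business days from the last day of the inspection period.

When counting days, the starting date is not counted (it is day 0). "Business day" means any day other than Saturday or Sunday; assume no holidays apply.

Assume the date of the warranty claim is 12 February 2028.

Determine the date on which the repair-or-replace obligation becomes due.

20 April 2028

The last day of the inspection period: 52 calendar days after 12 February 2028 is 4 April 2028.
From Tuesday, 4 April 2028, 12 business days (Apr 5, Apr 6, Apr 7, Apr 10, …, Apr 18, Apr 19, Apr 20, skipping weekends) brings us to Thursday, 20 April 2028, which is the date on which the repair-or-replace obligation becomes due.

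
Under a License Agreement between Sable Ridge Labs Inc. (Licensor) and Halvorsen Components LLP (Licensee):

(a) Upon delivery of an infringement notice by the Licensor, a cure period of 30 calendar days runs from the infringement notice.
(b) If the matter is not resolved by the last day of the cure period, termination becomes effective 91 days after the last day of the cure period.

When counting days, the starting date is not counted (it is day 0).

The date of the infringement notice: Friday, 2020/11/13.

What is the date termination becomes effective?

Adding 30 calendar days to 2020/11/13 gives 2020/12/13, which is the last day of the cure period.
The date termination becomes effective: 91 calendar days after 2020/12/13 is 2021/03/14.

2021/03/14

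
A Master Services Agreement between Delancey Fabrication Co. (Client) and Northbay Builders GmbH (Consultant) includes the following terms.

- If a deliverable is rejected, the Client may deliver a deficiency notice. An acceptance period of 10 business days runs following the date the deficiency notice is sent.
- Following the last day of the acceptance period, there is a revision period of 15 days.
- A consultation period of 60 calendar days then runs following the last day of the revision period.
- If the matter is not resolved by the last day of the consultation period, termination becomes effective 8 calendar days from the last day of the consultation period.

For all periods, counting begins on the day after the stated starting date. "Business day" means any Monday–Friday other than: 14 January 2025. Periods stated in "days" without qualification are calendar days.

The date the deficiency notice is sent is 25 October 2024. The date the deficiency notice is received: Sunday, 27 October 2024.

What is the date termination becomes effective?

30 January 2025

The last day of the acceptance period: 10 business days after Friday, 25 October 2024, skipping weekends — Oct 28, Oct 29, Oct 30, Oct 31, Nov 1, Nov 4, Nov 5, Nov 6, Nov 7, Nov 8 — lands on Friday, 8 November 2024.
The last day of the revision period: 8 November 2024 + 15 days = 23 November 2024.
The last day of the consultation period: 60 calendar days after 23 November 2024 is 22 January 2025.
Adding 8 calendar days to 22 January 2025 gives 30 January 2025, which is the date termination becomes effective.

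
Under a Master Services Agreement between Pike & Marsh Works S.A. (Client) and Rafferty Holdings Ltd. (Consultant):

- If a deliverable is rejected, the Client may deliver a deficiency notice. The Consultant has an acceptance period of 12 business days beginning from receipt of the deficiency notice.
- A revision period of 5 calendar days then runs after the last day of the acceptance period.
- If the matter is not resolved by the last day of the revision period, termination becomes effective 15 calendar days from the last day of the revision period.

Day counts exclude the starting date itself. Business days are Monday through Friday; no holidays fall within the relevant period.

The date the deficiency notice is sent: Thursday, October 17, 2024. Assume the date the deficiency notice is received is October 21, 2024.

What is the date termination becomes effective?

From Monday, October 21, 2024, 12 business days (Oct 22, Oct 23, Oct 24, Oct 25, …, Nov 4, Nov 5, Nov 6, skipping weekends) brings us to Wednesday, November 6, 2024, which is the last day of the acceptance period.
The last day of the revision period: 5 calendar days after November 6, 2024 is November 11, 2024.
Adding 15 calendar days to November 11, 2024 gives November 26, 2024, which is the date termination becomes effective.

November 26, 2024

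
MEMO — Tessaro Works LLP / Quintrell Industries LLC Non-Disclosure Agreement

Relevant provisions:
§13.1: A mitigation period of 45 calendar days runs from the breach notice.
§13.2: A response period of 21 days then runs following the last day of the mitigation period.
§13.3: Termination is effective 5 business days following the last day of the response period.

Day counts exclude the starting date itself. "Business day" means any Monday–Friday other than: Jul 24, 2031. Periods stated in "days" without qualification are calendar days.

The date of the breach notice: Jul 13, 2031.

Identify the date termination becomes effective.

The last day of the mitigation period: Jul 13, 2031 + 45 days = Aug 27, 2031.
The last day of the response period: Aug 27, 2031 + 21 days = Sep 17, 2031.
The date termination becomes effective: 5 business days after Wednesday, Sep 17, 2031, skipping weekends — Sep 18, Sep 19, Sep 22, Sep 23, Sep 24 — lands on Wednesday, Sep 24, 2031.

Sep 24, 2031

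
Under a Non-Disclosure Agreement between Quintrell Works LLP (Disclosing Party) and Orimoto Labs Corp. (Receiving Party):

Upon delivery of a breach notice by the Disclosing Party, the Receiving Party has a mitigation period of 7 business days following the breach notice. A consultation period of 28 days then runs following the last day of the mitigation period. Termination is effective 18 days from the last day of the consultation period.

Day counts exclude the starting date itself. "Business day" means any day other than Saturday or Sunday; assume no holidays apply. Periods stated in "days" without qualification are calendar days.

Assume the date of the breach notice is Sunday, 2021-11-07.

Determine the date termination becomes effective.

From Sunday, 2021-11-07, 7 business days (Nov 8, Nov 9, Nov 10, Nov 11, Nov 12, Nov 15, Nov 16, skipping weekends) brings us to Tuesday, 2021-11-16, which is the last day of the mitigation period.
The last day of the consultation period: 2021-11-16 + 28 days = 2021-12-14.
The date termination becomes effective: 2021-12-14 + 18 days = 2022-01-01.

2022-01-01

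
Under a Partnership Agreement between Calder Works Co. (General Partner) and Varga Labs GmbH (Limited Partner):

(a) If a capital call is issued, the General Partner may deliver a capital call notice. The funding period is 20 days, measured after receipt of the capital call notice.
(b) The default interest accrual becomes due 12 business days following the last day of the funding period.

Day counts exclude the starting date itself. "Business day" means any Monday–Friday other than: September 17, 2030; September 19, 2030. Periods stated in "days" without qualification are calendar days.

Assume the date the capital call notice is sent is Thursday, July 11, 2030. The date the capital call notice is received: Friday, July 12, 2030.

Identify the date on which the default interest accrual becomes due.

August 19, 2030

Adding 20 calendar days to July 12, 2030 gives August 1, 2030, which is the last day of the funding period.
From Thursday, August 1, 2030, 12 business days (Aug 2, Aug 5, Aug 6, Aug 7, …, Aug 15, Aug 16, Aug 19, skipping weekends) brings us to Monday, August 19, 2030, which is the date on which the default interest accrual becomes due.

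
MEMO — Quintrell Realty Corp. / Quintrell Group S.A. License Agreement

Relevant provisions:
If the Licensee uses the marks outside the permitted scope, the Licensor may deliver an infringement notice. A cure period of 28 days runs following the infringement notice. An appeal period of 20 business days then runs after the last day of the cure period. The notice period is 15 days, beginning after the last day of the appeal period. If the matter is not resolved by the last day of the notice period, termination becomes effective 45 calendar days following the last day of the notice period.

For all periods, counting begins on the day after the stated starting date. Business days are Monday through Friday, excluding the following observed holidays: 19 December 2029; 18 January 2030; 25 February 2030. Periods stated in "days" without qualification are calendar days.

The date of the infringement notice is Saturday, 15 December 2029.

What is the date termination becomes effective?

The last day of the cure period: 15 December 2029 + 28 days = 12 January 2030.
The last day of the appeal period: counting 20 business days from Saturday, 12 January 2030 (Jan 14, Jan 15, Jan 16, Jan 17, …, Feb 7, Feb 8, Feb 11, skipping weekends and the listed holiday on Jan 18) reaches Monday, 11 February 2030.
The last day of the notice period: 15 calendar days after 11 February 2030 is 26 February 2030.
Adding 45 calendar days to 26 February 2030 gives 12 April 2030, which is the date termination becomes effective.

12 April 2030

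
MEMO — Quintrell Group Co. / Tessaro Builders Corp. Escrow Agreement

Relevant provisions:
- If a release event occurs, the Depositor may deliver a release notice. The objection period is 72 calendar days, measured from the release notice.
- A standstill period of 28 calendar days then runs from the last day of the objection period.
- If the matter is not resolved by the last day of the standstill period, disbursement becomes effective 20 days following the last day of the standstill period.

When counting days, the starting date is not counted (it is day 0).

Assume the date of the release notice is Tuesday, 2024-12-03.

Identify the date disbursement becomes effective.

2025-04-02

Adding 72 calendar days to 2024-12-03 gives 2025-02-13, which is the last day of the objection period.
The last day of the standstill period: 28 calendar days after 2025-02-13 is 2025-03-13.
The date disbursement becomes effective: 2025-03-13 + 20 days = 2025-04-02.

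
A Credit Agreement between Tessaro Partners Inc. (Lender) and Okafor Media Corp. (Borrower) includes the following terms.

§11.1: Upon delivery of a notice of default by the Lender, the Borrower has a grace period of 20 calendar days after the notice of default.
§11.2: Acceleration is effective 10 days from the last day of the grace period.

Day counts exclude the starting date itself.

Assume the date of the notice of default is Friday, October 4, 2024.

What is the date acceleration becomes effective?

November 3, 2024

Adding 20 calendar days to October 4, 2024 gives October 24, 2024, which is the last day of the grace period.
Adding 10 calendar days to October 24, 2024 gives November 3, 2024, which is the date acceleration becomes effective.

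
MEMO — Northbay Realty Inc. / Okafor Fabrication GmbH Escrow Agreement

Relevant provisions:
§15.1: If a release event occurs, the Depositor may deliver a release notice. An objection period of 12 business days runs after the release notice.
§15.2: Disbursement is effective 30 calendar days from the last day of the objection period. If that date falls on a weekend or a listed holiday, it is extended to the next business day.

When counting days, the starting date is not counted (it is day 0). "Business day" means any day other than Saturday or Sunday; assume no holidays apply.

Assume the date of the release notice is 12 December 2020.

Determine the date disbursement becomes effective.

The last day of the objection period: counting 12 business days from Saturday, 12 December 2020 (Dec 14, Dec 15, Dec 16, Dec 17, …, Dec 25, Dec 28, Dec 29, skipping weekends) reaches Tuesday, 29 December 2020.
The date disbursement becomes effective: 29 December 2020 + 30 days = 28 January 2021. 28 January 2021 is a Thursday, so no roll-forward applies.

28 January 2021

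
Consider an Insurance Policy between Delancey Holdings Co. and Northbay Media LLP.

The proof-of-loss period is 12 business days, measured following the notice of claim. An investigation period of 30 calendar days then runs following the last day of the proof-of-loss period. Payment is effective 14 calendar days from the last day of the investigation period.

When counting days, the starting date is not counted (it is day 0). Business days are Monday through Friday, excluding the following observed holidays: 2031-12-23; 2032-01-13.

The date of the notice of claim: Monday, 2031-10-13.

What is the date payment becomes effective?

2031-12-12

The last day of the proof-of-loss period: 12 business days after Monday, 2031-10-13, skipping weekends — Oct 14, Oct 15, Oct 16, Oct 17, …, Oct 27, Oct 28, Oct 29 — lands on Wednesday, 2031-10-29.
The last day of the investigation period: 2031-10-29 + 30 days = 2031-11-28.
The date payment becomes effective: 14 calendar days after 2031-11-28 is 2031-12-12.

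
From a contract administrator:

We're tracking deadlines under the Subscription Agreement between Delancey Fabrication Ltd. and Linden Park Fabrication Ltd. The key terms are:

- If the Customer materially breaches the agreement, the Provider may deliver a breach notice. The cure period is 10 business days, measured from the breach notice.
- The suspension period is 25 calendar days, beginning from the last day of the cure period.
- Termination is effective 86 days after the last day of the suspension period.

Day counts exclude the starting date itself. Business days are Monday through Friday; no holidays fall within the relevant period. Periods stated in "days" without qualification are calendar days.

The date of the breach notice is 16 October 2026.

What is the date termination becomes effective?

18 February 2027

The last day of the cure period: 10 business days after Friday, 16 October 2026, skipping weekends — Oct 19, Oct 20, Oct 21, Oct 22, Oct 23, Oct 26, Oct 27, Oct 28, Oct 29, Oct 30 — lands on Friday, 30 October 2026.
Adding 25 calendar days to 30 October 2026 gives 24 November 2026, which is the last day of the suspension period.
The date termination becomes effective: 24 November 2026 + 86 days = 18 February 2027.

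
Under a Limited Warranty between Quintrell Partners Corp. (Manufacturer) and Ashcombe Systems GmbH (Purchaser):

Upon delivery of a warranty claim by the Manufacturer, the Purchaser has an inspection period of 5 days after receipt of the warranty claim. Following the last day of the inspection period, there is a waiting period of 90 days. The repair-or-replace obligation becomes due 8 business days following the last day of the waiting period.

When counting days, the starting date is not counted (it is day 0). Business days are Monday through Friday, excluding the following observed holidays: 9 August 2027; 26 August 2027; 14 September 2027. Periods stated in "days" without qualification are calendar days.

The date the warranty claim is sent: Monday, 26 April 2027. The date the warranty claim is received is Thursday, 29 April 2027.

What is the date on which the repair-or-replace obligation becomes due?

13 August 2027

The last day of the inspection period: 29 April 2027 + 5 days = 4 May 2027.
The last day of the waiting period: 4 May 2027 + 90 days = 2 August 2027.
From Monday, 2 August 2027, 8 business days (Aug 3, Aug 4, Aug 5, Aug 6, Aug 10, Aug 11, Aug 12, Aug 13, skipping weekends and the listed holiday on Aug 9) brings us to Friday, 13 August 2027, which is the date on which the repair-or-replace obligation becomes due.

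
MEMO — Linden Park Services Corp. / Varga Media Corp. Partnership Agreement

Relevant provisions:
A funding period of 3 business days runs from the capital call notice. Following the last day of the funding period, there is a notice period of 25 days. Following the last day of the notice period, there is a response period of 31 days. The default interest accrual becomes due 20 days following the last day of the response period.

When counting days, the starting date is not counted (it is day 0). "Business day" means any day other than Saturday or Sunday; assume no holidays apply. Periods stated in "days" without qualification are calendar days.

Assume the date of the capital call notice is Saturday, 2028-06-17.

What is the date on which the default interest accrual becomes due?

2028-09-05

The last day of the funding period: 3 business days after Saturday, 2028-06-17, skipping weekends — Jun 19, Jun 20, Jun 21 — lands on Wednesday, 2028-06-21.
Adding 25 calendar days to 2028-06-21 gives 2028-07-16, which is the last day of the notice period.
The last day of the response period: 2028-07-16 + 31 days = 2028-08-16.
The date on which the default interest accrual becomes due: 2028-08-16 + 20 days = 2028-09-05.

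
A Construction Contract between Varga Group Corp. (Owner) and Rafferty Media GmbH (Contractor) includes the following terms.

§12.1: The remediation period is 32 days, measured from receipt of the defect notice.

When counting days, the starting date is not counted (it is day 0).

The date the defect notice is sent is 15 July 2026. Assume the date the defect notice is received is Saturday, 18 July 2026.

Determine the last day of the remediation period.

The last day of the remediation period: 18 July 2026 + 32 days = 19 August 2026.

19 August 2026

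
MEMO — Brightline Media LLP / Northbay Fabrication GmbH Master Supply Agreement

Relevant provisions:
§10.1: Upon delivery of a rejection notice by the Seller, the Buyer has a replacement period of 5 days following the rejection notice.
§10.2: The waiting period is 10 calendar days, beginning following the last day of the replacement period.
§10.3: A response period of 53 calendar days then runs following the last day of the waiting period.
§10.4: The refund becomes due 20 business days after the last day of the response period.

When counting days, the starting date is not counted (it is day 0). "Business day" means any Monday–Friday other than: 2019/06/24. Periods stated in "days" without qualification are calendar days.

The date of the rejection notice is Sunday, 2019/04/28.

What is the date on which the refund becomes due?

Adding 5 calendar days to 2019/04/28 gives 2019/05/03, which is the last day of the replacement period.
The last day of the waiting period: 2019/05/03 + 10 days = 2019/05/13.
The last day of the response period: 2019/05/13 + 53 days = 2019/07/05.
The date on which the refund becomes due: counting 20 business days from Friday, 2019/07/05 (Jul 8, Jul 9, Jul 10, Jul 11, …, Jul 31, Aug 1, Aug 2, skipping weekends) reaches Friday, 2019/08/02.

2019/08/02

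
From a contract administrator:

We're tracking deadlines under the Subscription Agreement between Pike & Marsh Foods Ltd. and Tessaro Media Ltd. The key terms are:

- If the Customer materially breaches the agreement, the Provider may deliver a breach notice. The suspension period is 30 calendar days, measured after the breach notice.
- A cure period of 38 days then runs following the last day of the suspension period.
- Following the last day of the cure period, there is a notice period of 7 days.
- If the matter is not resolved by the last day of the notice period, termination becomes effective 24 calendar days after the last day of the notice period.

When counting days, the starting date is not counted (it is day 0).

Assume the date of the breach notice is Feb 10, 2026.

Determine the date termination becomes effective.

May 20, 2026

The last day of the suspension period: 30 calendar days after Feb 10, 2026 is Mar 12, 2026.
The last day of the cure period: Mar 12, 2026 + 38 days = Apr 19, 2026.
Adding 7 calendar days to Apr 19, 2026 gives Apr 26, 2026, which is the last day of the notice period.
The date termination becomes effective: Apr 26, 2026 + 24 days = May 20, 2026.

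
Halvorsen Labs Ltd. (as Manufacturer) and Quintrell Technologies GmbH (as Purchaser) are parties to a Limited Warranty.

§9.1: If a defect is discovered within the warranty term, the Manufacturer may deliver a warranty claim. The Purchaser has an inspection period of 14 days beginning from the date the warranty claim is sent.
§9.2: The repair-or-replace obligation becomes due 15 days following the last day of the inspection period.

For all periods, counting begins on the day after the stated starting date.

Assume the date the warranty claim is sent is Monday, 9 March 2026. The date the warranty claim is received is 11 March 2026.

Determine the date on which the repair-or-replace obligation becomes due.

7 April 2026

The last day of the inspection period: 9 March 2026 + 14 days = 23 March 2026.
The date on which the repair-or-replace obligation becomes due: 15 calendar days after 23 March 2026 is 7 April 2026.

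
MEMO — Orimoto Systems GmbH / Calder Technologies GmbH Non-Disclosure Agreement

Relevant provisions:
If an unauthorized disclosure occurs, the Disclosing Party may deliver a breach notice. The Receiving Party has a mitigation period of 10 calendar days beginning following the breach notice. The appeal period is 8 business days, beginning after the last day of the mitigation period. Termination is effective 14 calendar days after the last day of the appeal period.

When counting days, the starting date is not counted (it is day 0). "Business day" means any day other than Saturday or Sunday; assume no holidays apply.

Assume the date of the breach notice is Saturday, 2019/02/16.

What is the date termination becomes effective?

The last day of the mitigation period: 2019/02/16 + 10 days = 2019/02/26.
The last day of the appeal period: counting 8 business days from Tuesday, 2019/02/26 (Feb 27, Feb 28, Mar 1, Mar 4, Mar 5, Mar 6, Mar 7, Mar 8, skipping weekends) reaches Friday, 2019/03/08.
The date termination becomes effective: 14 calendar days after 2019/03/08 is 2019/03/22.

2019/03/22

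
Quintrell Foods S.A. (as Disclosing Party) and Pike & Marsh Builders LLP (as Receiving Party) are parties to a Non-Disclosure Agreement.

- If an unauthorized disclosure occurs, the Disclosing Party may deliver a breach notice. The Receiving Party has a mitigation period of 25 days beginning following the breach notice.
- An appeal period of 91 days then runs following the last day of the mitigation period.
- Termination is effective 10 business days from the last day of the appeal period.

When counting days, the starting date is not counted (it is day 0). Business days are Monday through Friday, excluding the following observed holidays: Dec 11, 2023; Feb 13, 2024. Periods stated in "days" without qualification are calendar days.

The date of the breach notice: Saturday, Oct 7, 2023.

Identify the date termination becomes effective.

The last day of the mitigation period: 25 calendar days after Oct 7, 2023 is Nov 1, 2023.
Adding 91 calendar days to Nov 1, 2023 gives Jan 31, 2024, which is the last day of the appeal period.
The date termination becomes effective: 10 business days after Wednesday, Jan 31, 2024, skipping weekends and the listed holiday on Feb 13 — Feb 1, Feb 2, Feb 5, Feb 6, Feb 7, Feb 8, Feb 9, Feb 12, Feb 14, Feb 15 — lands on Thursday, Feb 15, 2024.

Feb 15, 2024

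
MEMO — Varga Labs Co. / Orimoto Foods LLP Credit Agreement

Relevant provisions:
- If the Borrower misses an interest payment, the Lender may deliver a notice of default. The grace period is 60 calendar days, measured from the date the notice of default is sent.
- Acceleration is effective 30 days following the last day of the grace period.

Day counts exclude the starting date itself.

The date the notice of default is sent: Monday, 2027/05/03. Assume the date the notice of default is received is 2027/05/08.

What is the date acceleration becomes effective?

Adding 60 calendar days to 2027/05/03 gives 2027/07/02, which is the last day of the grace period.
The date acceleration becomes effective: 2027/07/02 + 30 days = 2027/08/01.

2027/08/01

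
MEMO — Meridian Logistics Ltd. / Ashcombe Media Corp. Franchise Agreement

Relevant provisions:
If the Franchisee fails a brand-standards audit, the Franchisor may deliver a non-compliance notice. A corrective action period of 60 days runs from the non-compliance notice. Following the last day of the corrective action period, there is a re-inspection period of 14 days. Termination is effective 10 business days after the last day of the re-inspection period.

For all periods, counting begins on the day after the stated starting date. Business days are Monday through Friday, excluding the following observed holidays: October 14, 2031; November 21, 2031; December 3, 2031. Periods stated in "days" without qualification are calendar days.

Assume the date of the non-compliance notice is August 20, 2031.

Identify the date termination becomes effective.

The last day of the corrective action period: August 20, 2031 + 60 days = October 19, 2031.
The last day of the re-inspection period: October 19, 2031 + 14 days = November 2, 2031.
The date termination becomes effective: counting 10 business days from Sunday, November 2, 2031 (Nov 3, Nov 4, Nov 5, Nov 6, Nov 7, Nov 10, Nov 11, Nov 12, Nov 13, Nov 14, skipping weekends) reaches Friday, November 14, 2031.

November 14, 2031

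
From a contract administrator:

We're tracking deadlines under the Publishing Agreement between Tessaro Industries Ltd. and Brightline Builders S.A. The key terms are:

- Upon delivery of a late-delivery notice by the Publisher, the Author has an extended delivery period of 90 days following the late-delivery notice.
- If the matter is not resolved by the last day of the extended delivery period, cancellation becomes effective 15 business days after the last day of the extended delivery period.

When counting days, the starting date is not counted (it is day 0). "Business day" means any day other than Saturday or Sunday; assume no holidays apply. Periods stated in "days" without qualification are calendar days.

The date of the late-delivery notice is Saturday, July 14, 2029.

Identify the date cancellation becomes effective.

November 2, 2029

Adding 90 calendar days to July 14, 2029 gives October 12, 2029, which is the last day of the extended delivery period.
From Friday, October 12, 2029, 15 business days (Oct 15, Oct 16, Oct 17, Oct 18, …, Oct 31, Nov 1, Nov 2, skipping weekends) brings us to Friday, November 2, 2029, which is the date cancellation becomes effective.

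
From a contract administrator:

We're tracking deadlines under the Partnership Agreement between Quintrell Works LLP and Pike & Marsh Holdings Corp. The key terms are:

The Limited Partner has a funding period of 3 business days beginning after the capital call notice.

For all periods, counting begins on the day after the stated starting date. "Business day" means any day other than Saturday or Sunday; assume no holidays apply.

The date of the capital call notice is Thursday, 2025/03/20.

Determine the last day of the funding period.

2025/03/25

The last day of the funding period: counting 3 business days from Thursday, 2025/03/20 (Mar 21, Mar 24, Mar 25, skipping weekends) reaches Tuesday, 2025/03/25.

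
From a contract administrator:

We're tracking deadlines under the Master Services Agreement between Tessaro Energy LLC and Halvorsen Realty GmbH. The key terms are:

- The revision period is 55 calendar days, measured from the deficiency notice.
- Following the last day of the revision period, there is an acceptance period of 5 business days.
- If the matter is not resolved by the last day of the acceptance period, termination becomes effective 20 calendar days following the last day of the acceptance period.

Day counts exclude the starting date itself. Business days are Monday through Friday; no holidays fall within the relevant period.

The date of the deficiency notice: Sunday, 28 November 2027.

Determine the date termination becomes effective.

17 February 2028

Adding 55 calendar days to 28 November 2027 gives 22 January 2028, which is the last day of the revision period.
The last day of the acceptance period: 5 business days after Saturday, 22 January 2028, skipping weekends — Jan 24, Jan 25, Jan 26, Jan 27, Jan 28 — lands on Friday, 28 January 2028.
The date termination becomes effective: 20 calendar days after 28 January 2028 is 17 February 2028.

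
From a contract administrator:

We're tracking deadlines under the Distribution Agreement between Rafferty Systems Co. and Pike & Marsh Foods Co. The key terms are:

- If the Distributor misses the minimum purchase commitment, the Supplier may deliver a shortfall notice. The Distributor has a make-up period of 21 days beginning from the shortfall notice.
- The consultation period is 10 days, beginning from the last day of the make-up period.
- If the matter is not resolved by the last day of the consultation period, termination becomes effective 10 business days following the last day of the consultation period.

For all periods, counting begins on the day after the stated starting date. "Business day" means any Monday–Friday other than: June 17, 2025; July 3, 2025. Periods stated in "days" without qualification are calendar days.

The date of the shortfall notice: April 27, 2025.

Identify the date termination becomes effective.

June 11, 2025

Adding 21 calendar days to April 27, 2025 gives May 18, 2025, which is the last day of the make-up period.
The last day of the consultation period: 10 calendar days after May 18, 2025 is May 28, 2025.
The date termination becomes effective: counting 10 business days from Wednesday, May 28, 2025 (May 29, May 30, Jun 2, Jun 3, Jun 4, Jun 5, Jun 6, Jun 9, Jun 10, Jun 11, skipping weekends) reaches Wednesday, June 11, 2025.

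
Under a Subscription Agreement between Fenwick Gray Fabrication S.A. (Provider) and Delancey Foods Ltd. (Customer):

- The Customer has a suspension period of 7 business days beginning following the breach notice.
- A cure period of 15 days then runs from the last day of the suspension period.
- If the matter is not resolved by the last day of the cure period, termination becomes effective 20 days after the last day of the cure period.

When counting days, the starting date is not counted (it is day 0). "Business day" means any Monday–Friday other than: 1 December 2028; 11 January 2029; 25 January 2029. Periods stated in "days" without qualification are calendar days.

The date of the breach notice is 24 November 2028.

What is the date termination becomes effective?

10 January 2029

The last day of the suspension period: counting 7 business days from Friday, 24 November 2028 (Nov 27, Nov 28, Nov 29, Nov 30, Dec 4, Dec 5, Dec 6, skipping weekends and the listed holiday on Dec 1) reaches Wednesday, 6 December 2028.
The last day of the cure period: 15 calendar days after 6 December 2028 is 21 December 2028.
The date termination becomes effective: 21 December 2028 + 20 days = 10 January 2029.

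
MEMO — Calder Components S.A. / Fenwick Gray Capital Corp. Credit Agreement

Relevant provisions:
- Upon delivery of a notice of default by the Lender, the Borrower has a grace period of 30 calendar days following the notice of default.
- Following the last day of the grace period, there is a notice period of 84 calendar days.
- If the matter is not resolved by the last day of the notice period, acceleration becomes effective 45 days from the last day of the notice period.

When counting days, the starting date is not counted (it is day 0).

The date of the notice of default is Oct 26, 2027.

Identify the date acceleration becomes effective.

Apr 2, 2028

The last day of the grace period: Oct 26, 2027 + 30 days = Nov 25, 2027.
The last day of the notice period: 84 calendar days after Nov 25, 2027 is Feb 17, 2028.
The date acceleration becomes effective: Feb 17, 2028 + 45 days = Apr 2, 2028.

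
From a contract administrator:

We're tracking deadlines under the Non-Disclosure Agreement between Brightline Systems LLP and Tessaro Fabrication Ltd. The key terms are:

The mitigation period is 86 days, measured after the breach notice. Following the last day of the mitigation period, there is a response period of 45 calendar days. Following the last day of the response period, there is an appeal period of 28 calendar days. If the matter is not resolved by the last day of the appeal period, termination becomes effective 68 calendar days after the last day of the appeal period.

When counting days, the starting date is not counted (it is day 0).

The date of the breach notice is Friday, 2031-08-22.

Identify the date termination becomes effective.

The last day of the mitigation period: 86 calendar days after 2031-08-22 is 2031-11-16.
The last day of the response period: 45 calendar days after 2031-11-16 is 2031-12-31.
The last day of the appeal period: 2031-12-31 + 28 days = 2032-01-28.
The date termination becomes effective: 2032-01-28 + 68 days = 2032-04-05.

2032-04-05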